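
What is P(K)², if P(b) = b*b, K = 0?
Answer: 0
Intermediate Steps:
P(b) = b²
P(K)² = (0²)² = 0² = 0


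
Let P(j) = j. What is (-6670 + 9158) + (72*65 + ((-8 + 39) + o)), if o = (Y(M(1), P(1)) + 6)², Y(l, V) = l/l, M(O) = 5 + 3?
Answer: 7248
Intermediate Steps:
M(O) = 8
Y(l, V) = 1
o = 49 (o = (1 + 6)² = 7² = 49)
(-6670 + 9158) + (72*65 + ((-8 + 39) + o)) = (-6670 + 9158) + (72*65 + ((-8 + 39) + 49)) = 2488 + (4680 + (31 + 49)) = 2488 + (4680 + 80) = 2488 + 4760 = 7248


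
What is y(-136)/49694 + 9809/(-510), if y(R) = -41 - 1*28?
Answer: -7168877/372705 ≈ -19.235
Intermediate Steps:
y(R) = -69 (y(R) = -41 - 28 = -69)
y(-136)/49694 + 9809/(-510) = -69/49694 + 9809/(-510) = -69*1/49694 + 9809*(-1/510) = -69/49694 - 577/30 = -7168877/372705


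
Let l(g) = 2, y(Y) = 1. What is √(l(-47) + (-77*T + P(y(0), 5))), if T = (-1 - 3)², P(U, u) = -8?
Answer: I*√1238 ≈ 35.185*I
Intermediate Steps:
T = 16 (T = (-4)² = 16)
√(l(-47) + (-77*T + P(y(0), 5))) = √(2 + (-77*16 - 8)) = √(2 + (-1232 - 8)) = √(2 - 1240) = √(-1238) = I*√1238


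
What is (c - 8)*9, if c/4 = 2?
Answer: 0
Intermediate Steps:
c = 8 (c = 4*2 = 8)
(c - 8)*9 = (8 - 8)*9 = 0*9 = 0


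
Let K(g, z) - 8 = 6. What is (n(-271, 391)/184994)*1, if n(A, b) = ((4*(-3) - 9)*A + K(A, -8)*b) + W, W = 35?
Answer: 5600/92497 ≈ 0.060543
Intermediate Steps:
K(g, z) = 14 (K(g, z) = 8 + 6 = 14)
n(A, b) = 35 - 21*A + 14*b (n(A, b) = ((4*(-3) - 9)*A + 14*b) + 35 = ((-12 - 9)*A + 14*b) + 35 = (-21*A + 14*b) + 35 = 35 - 21*A + 14*b)
(n(-271, 391)/184994)*1 = ((35 - 21*(-271) + 14*391)/184994)*1 = ((35 + 5691 + 5474)*(1/184994))*1 = (11200*(1/184994))*1 = (5600/92497)*1 = 5600/92497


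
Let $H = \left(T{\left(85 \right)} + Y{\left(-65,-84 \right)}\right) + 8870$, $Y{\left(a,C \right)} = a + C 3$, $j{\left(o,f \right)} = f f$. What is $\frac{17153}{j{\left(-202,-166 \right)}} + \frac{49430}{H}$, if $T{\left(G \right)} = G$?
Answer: $\frac{755130347}{119014364} \approx 6.3449$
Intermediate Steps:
$j{\left(o,f \right)} = f^{2}$
$Y{\left(a,C \right)} = a + 3 C$
$H = 8638$ ($H = \left(85 + \left(-65 + 3 \left(-84\right)\right)\right) + 8870 = \left(85 - 317\right) + 8870 = -232 + 8870 = 8638$)
$\frac{17153}{j{\left(-202,-166 \right)}} + \frac{49430}{H} = \frac{17153}{\left(-166\right)^{2}} + \frac{49430}{8638} = \frac{17153}{27556} + 49430 \cdot \frac{1}{8638} = 17153 \cdot \frac{1}{27556} + \frac{24715}{4319} = \frac{17153}{27556} + \frac{24715}{4319} = \frac{755130347}{119014364}$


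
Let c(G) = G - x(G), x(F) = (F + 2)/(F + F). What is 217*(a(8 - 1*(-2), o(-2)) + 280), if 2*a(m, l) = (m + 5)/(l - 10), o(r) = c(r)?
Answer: 484995/8 ≈ 60624.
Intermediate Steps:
x(F) = (2 + F)/(2*F) (x(F) = (2 + F)/((2*F)) = (2 + F)*(1/(2*F)) = (2 + F)/(2*F))
c(G) = G - (2 + G)/(2*G)
o(r) = -1/2 + r - 1/r
a(m, l) = (5 + m)/(2*(-10 + l)) (a(m, l) = ((m + 5)/(l - 10))/2 = ((5 + m)/(-10 + l))/2 = (5 + m)/(2*(-10 + l)))
217*(a(8 - 1*(-2), o(-2)) + 280) = 217*((5 + (8 - 1*(-2)))/(2*(-10 + (-1/2 - 2 - 1/(-2)))) + 280) = 217*((5 + (8 + 2))/(2*(-10 + (-1/2 - 2 - 1*(-1/2)))) + 280) = 217*((5 + 10)/(2*(-10 + (-1/2 - 2 + 1/2))) + 280) = 217*((1/2)*15/(-10 - 2) + 280) = 217*((1/2)*15/(-12) + 280) = 217*((1/2)*(-1/12)*15 + 280) = 217*(-5/8 + 280) = 217*(2235/8) = 484995/8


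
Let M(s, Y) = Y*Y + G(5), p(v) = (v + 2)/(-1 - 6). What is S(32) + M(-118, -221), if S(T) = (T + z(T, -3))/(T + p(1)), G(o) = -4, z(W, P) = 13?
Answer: 10793292/221 ≈ 48838.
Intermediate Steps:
p(v) = -2/7 - v/7 (p(v) = (2 + v)/(-7) = (2 + v)*(-⅐) = -2/7 - v/7)
S(T) = (13 + T)/(-3/7 + T) (S(T) = (T + 13)/(T + (-2/7 - ⅐*1)) = (13 + T)/(T + (-2/7 - ⅐)) = (13 + T)/(T - 3/7) = (13 + T)/(-3/7 + T))
M(s, Y) = -4 + Y² (M(s, Y) = Y*Y - 4 = Y² - 4 = -4 + Y²)
S(32) + M(-118, -221) = 7*(13 + 32)/(-3 + 7*32) + (-4 + (-221)²) = 7*45/(-3 + 224) + (-4 + 48841) = 7*45/221 + 48837 = 7*(1/221)*45 + 48837 = 315/221 + 48837 = 10793292/221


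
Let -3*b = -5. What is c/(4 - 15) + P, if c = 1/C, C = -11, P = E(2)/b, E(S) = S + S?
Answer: 1457/605 ≈ 2.4083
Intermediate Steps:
b = 5/3 (b = -⅓*(-5) = 5/3 ≈ 1.6667)
E(S) = 2*S
P = 12/5 (P = (2*2)/(5/3) = 4*(⅗) = 12/5 ≈ 2.4000)
c = -1/11 (c = 1/(-11) = 1*(-1/11) = -1/11 ≈ -0.090909)
c/(4 - 15) + P = -1/(11*(4 - 15)) + 12/5 = -1/11/(-11) + 12/5 = -1/11*(-1/11) + 12/5 = 1/121 + 12/5 = 1457/605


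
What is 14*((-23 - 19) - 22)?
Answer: -896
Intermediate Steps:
14*((-23 - 19) - 22) = 14*(-42 - 22) = 14*(-64) = -896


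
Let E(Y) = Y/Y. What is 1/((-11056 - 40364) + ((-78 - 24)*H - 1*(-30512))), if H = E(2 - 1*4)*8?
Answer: -1/21724 ≈ -4.6032e-5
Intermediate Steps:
E(Y) = 1
H = 8 (H = 1*8 = 8)
1/((-11056 - 40364) + ((-78 - 24)*H - 1*(-30512))) = 1/((-11056 - 40364) + ((-78 - 24)*8 - 1*(-30512))) = 1/(-51420 + (-102*8 + 30512)) = 1/(-51420 + (-816 + 30512)) = 1/(-51420 + 29696) = 1/(-21724) = -1/21724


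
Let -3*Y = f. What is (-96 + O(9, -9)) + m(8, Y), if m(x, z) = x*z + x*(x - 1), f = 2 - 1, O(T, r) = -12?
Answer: -164/3 ≈ -54.667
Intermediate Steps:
f = 1
Y = -1/3 (Y = -1/3*1 = -1/3 ≈ -0.33333)
m(x, z) = x*z + x*(-1 + x)
(-96 + O(9, -9)) + m(8, Y) = (-96 - 12) + 8*(-1 + 8 - 1/3) = -108 + 8*(20/3) = -108 + 160/3 = -164/3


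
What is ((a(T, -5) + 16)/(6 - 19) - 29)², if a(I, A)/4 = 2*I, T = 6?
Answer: 194481/169 ≈ 1150.8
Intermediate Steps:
a(I, A) = 8*I (a(I, A) = 4*(2*I) = 8*I)
((a(T, -5) + 16)/(6 - 19) - 29)² = ((8*6 + 16)/(6 - 19) - 29)² = ((48 + 16)/(-13) - 29)² = (64*(-1/13) - 29)² = (-64/13 - 29)² = (-441/13)² = 194481/169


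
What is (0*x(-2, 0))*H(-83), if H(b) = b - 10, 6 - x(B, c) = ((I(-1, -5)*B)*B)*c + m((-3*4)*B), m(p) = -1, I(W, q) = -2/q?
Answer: 0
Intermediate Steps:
x(B, c) = 7 - 2*c*B²/5 (x(B, c) = 6 - ((((-2/(-5))*B)*B)*c - 1) = 6 - ((((-2*(-⅕))*B)*B)*c - 1) = 6 - (((2*B/5)*B)*c - 1) = 6 - ((2*B²/5)*c - 1) = 6 - (2*c*B²/5 - 1) = 6 - (-1 + 2*c*B²/5) = 6 + (1 - 2*c*B²/5) = 7 - 2*c*B²/5)
H(b) = -10 + b
(0*x(-2, 0))*H(-83) = (0*(7 - ⅖*0*(-2)²))*(-10 - 83) = (0*(7 - ⅖*0*4))*(-93) = (0*(7 + 0))*(-93) = (0*7)*(-93) = 0*(-93) = 0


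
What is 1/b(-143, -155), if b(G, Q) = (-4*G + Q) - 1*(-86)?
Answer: 1/503 ≈ 0.0019881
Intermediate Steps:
b(G, Q) = 86 + Q - 4*G (b(G, Q) = (Q - 4*G) + 86 = 86 + Q - 4*G)
1/b(-143, -155) = 1/(86 - 155 - 4*(-143)) = 1/(86 - 155 + 572) = 1/503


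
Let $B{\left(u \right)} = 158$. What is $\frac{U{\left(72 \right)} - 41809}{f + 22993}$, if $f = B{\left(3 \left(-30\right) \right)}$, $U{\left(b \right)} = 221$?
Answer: $- \frac{41588}{23151} \approx -1.7964$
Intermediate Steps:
$f = 158$
$\frac{U{\left(72 \right)} - 41809}{f + 22993} = \frac{221 - 41809}{158 + 22993} = - \frac{41588}{23151}$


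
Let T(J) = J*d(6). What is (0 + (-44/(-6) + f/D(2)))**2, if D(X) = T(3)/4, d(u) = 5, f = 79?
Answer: 20164/25 ≈ 806.56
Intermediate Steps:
T(J) = 5*J (T(J) = J*5 = 5*J)
D(X) = 15/4 (D(X) = (5*3)/4 = 15*(1/4) = 15/4)
(0 + (-44/(-6) + f/D(2)))**2 = (0 + (-44/(-6) + 79/(15/4)))**2 = (0 + (-44*(-1/6) + 79*(4/15)))**2 = (0 + (22/3 + 316/15))**2 = (0 + 142/5)**2 = (142/5)**2 = 20164/25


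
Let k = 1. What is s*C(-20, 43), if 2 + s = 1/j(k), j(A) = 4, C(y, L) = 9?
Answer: -63/4 ≈ -15.750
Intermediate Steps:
s = -7/4 (s = -2 + 1/4 = -7/4 ≈ -1.7500)
s*C(-20, 43) = -7/4*9 = -63/4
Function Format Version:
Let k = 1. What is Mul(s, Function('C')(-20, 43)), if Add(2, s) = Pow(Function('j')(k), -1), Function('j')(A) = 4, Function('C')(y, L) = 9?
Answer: Rational(-63, 4) ≈ -15.750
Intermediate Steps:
s = Rational(-7, 4) (s = Add(-2, Pow(4, -1)) = Add(-2, Rational(1, 4)) = Rational(-7, 4) ≈ -1.7500)
Mul(s, Function('C')(-20, 43)) = Mul(Rational(-7, 4), 9) = Rational(-63, 4)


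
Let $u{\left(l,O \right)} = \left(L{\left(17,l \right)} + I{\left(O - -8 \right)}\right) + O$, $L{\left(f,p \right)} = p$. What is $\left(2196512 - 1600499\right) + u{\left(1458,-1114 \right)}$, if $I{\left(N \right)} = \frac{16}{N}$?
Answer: $\frac{329785413}{553} \approx 5.9636 \cdot 10^{5}$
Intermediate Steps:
$u{\left(l,O \right)} = O + l + \frac{16}{8 + O}$ ($u{\left(l,O \right)} = \left(l + \frac{16}{O - -8}\right) + O = \left(l + \frac{16}{O + 8}\right) + O = \left(l + \frac{16}{8 + O}\right) + O = O + l + \frac{16}{8 + O}$)
$\left(2196512 - 1600499\right) + u{\left(1458,-1114 \right)} = \left(2196512 - 1600499\right) + \frac{16 + \left(8 - 1114\right) \left(-1114 + 1458\right)}{8 - 1114} = 596013 + \frac{16 - 380464}{-1106} = 596013 - \frac{16 - 380464}{1106} = 596013 - - \frac{190224}{553} = 596013 + \frac{190224}{553} = \frac{329785413}{553}$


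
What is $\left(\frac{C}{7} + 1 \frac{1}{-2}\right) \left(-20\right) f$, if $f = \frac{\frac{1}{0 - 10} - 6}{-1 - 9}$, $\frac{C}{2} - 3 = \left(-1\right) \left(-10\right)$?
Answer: $- \frac{549}{14} \approx -39.214$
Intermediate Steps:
$C = 26$ ($C = 6 + 2 \left(\left(-1\right) \left(-10\right)\right) = 6 + 2 \cdot 10 = 6 + 20 = 26$)
$f = \frac{61}{100}$ ($f = \frac{\frac{1}{-10} - 6}{-10} = \left(- \frac{1}{10} - 6\right) \left(- \frac{1}{10}\right) = \left(- \frac{61}{10}\right) \left(- \frac{1}{10}\right) = \frac{61}{100} \approx 0.61$)
$\left(\frac{C}{7} + 1 \frac{1}{-2}\right) \left(-20\right) f = \left(\frac{26}{7} + 1 \frac{1}{-2}\right) \left(-20\right) \frac{61}{100} = \left(26 \cdot \frac{1}{7} + 1 \left(- \frac{1}{2}\right)\right) \left(-20\right) \frac{61}{100} = \left(\frac{26}{7} - \frac{1}{2}\right) \left(-20\right) \frac{61}{100} = \frac{45}{14} \left(-20\right) \frac{61}{100} = \left(- \frac{450}{7}\right) \frac{61}{100} = - \frac{549}{14}$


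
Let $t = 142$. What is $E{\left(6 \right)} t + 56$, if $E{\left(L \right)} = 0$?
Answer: $56$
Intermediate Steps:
$E{\left(6 \right)} t + 56 = 0 \cdot 142 + 56 = 0 + 56 = 56$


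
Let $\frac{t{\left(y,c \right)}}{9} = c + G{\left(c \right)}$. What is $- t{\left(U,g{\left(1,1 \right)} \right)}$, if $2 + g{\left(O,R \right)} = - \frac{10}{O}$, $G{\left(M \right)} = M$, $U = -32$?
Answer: $216$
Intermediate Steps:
$g{\left(O,R \right)} = -2 - \frac{10}{O}$
$t{\left(y,c \right)} = 18 c$ ($t{\left(y,c \right)} = 9 \left(c + c\right) = 9 \cdot 2 c = 18 c$)
$- t{\left(U,g{\left(1,1 \right)} \right)} = - 18 \left(-2 - \frac{10}{1}\right) = - 18 \left(-2 - 10\right) = - 18 \left(-12\right) = \left(-1\right) \left(-216\right) = 216$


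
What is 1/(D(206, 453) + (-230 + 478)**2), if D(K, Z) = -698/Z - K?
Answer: 453/27767296 ≈ 1.6314e-5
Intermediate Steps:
D(K, Z) = -K - 698/Z
1/(D(206, 453) + (-230 + 478)**2) = 1/((-1*206 - 698/453) + (-230 + 478)**2) = 1/((-206 - 698*1/453) + 248**2) = 1/((-206 - 698/453) + 61504) = 1/(-94016/453 + 61504) = 1/(27767296/453) = 453/27767296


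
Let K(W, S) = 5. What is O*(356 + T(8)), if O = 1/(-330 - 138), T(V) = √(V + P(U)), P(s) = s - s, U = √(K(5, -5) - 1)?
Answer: -89/117 - √2/234 ≈ -0.76673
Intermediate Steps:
U = 2 (U = √(5 - 1) = √4 = 2)
P(s) = 0
T(V) = √V (T(V) = √(V + 0) = √V)
O = -1/468 (O = 1/(-468) = -1/468 ≈ -0.0021368)
O*(356 + T(8)) = -(356 + √8)/468 = -(356 + 2*√2)/468 = -89/117 - √2/234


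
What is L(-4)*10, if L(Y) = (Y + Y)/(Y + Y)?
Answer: 10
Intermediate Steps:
L(Y) = 1 (L(Y) = (2*Y)/((2*Y)) = (2*Y)*(1/(2*Y)) = 1)
L(-4)*10 = 1*10 = 10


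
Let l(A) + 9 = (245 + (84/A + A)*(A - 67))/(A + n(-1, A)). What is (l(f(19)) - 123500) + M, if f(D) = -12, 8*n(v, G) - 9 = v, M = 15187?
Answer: -1193288/11 ≈ -1.0848e+5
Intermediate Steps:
n(v, G) = 9/8 + v/8
l(A) = -9 + (245 + (-67 + A)*(A + 84/A))/(1 + A) (l(A) = -9 + (245 + (84/A + A)*(A - 67))/(A + (9/8 + (⅛)*(-1))) = -9 + (245 + (A + 84/A)*(-67 + A))/(A + (9/8 - ⅛)) = -9 + (245 + (-67 + A)*(A + 84/A))/(A + 1) = -9 + (245 + (-67 + A)*(A + 84/A))/(1 + A))
(l(f(19)) - 123500) + M = ((-5628 + (-12)³ - 76*(-12)² + 320*(-12))/((-12)*(1 - 12)) - 123500) + 15187 = (-1/12*(-5628 - 1728 - 76*144 - 3840)/(-11) - 123500) + 15187 = (-1/12*(-1/11)*(-5628 - 1728 - 10944 - 3840) - 123500) + 15187 = (-1/12*(-1/11)*(-22140) - 123500) + 15187 = (-1845/11 - 123500) + 15187 = -1360345/11 + 15187 = -1193288/11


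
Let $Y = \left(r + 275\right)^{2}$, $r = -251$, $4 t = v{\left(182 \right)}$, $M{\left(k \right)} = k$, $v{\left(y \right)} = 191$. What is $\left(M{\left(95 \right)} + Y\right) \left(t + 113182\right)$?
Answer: $\frac{303908649}{4} \approx 7.5977 \cdot 10^{7}$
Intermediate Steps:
$t = \frac{191}{4}$ ($t = \frac{1}{4} \cdot 191 = \frac{191}{4} \approx 47.75$)
$Y = 576$ ($Y = \left(-251 + 275\right)^{2} = 24^{2} = 576$)
$\left(M{\left(95 \right)} + Y\right) \left(t + 113182\right) = \left(95 + 576\right) \left(\frac{191}{4} + 113182\right) = 671 \cdot \frac{452919}{4} = \frac{303908649}{4}$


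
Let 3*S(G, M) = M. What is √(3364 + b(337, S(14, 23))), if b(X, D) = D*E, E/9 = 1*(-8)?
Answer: 2*√703 ≈ 53.028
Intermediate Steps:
S(G, M) = M/3
E = -72 (E = 9*(1*(-8)) = 9*(-8) = -72)
b(X, D) = -72*D (b(X, D) = D*(-72) = -72*D)
√(3364 + b(337, S(14, 23))) = √(3364 - 24*23) = √(3364 - 72*23/3) = √(3364 - 552) = √2812 = 2*√703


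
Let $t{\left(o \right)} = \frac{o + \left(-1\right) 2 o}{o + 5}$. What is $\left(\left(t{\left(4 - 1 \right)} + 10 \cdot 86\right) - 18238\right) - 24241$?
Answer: $- \frac{332955}{8} \approx -41619.0$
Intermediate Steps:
$t{\left(o \right)} = - \frac{o}{5 + o}$ ($t{\left(o \right)} = \frac{o - 2 o}{5 + o} = \frac{\left(-1\right) o}{5 + o} = - \frac{o}{5 + o}$)
$\left(\left(t{\left(4 - 1 \right)} + 10 \cdot 86\right) - 18238\right) - 24241 = \left(\left(- \frac{4 - 1}{5 + \left(4 - 1\right)} + 10 \cdot 86\right) - 18238\right) - 24241 = \left(\left(\left(-1\right) 3 \frac{1}{5 + 3} + 860\right) - 18238\right) - 24241 = \left(\left(\left(-1\right) 3 \cdot \frac{1}{8} + 860\right) - 18238\right) - 24241 = \left(\left(- \frac{3}{8} + 860\right) - 18238\right) - 24241 = \left(\frac{6877}{8} - 18238\right) - 24241 = - \frac{139027}{8} - 24241 = - \frac{332955}{8}$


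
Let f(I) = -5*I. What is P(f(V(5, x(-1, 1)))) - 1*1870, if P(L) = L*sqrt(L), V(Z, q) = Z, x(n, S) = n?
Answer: -1870 - 125*I ≈ -1870.0 - 125.0*I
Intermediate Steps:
P(L) = L**(3/2)
P(f(V(5, x(-1, 1)))) - 1*1870 = (-5*5)**(3/2) - 1*1870 = (-25)**(3/2) - 1870 = -125*I - 1870 = -1870 - 125*I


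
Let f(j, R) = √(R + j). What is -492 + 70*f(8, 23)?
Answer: -492 + 70*√31 ≈ -102.26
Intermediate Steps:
-492 + 70*f(8, 23) = -492 + 70*√(23 + 8) = -492 + 70*√31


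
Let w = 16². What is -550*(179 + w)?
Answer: -239250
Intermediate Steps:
w = 256
-550*(179 + w) = -550*(179 + 256) = -550*435 = -239250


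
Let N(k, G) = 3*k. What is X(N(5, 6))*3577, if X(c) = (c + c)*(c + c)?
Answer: 3219300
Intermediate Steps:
X(c) = 4*c**2 (X(c) = (2*c)*(2*c) = 4*c**2)
X(N(5, 6))*3577 = (4*(3*5)**2)*3577 = (4*15**2)*3577 = (4*225)*3577 = 900*3577 = 3219300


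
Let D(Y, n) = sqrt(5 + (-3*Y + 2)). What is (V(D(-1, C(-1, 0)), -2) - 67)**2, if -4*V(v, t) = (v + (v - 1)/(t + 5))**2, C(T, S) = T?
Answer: 6620969/1296 - 2573*sqrt(10)/81 ≈ 5008.3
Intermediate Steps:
D(Y, n) = sqrt(7 - 3*Y) (D(Y, n) = sqrt(5 + (2 - 3*Y)) = sqrt(7 - 3*Y))
V(v, t) = -(v + (-1 + v)/(5 + t))**2/4 (V(v, t) = -(v + (v - 1)/(t + 5))**2/4 = -(v + (-1 + v)/(5 + t))**2/4)
(V(D(-1, C(-1, 0)), -2) - 67)**2 = (-(-1 + 6*sqrt(7 - 3*(-1)) - 2*sqrt(7 - 3*(-1)))**2/(4*(5 - 2)**2) - 67)**2 = (-1/4*(-1 + 6*sqrt(7 + 3) - 2*sqrt(7 + 3))**2/3**2 - 67)**2 = (-1/4*1/9*(-1 + 6*sqrt(10) - 2*sqrt(10))**2 - 67)**2 = (-1/4*1/9*(-1 + 4*sqrt(10))**2 - 67)**2 = (-(-1 + 4*sqrt(10))**2/36 - 67)**2 = (-67 - (-1 + 4*sqrt(10))**2/36)**2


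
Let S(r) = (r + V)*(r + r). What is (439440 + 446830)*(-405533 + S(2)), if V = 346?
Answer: -358178044070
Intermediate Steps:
S(r) = 2*r*(346 + r) (S(r) = (r + 346)*(r + r) = (346 + r)*(2*r) = 2*r*(346 + r))
(439440 + 446830)*(-405533 + S(2)) = (439440 + 446830)*(-405533 + 2*2*(346 + 2)) = 886270*(-405533 + 2*2*348) = 886270*(-405533 + 1392) = 886270*(-404141) = -358178044070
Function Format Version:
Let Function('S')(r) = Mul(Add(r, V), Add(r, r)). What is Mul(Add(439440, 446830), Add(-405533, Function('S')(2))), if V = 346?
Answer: -358178044070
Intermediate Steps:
Function('S')(r) = Mul(2, r, Add(346, r)) (Function('S')(r) = Mul(Add(r, 346), Add(r, r)) = Mul(Add(346, r), Mul(2, r)) = Mul(2, r, Add(346, r)))
Mul(Add(439440, 446830), Add(-405533, Function('S')(2))) = Mul(Add(439440, 446830), Add(-405533, Mul(2, 2, Add(346, 2)))) = Mul(886270, Add(-405533, Mul(2, 2, 348))) = Mul(886270, Add(-405533, 1392)) = Mul(886270, -404141) = -358178044070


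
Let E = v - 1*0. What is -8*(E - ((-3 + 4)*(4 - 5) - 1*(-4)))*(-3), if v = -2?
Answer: -120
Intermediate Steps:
E = -2 (E = -2 - 1*0 = -2 + 0 = -2)
-8*(E - ((-3 + 4)*(4 - 5) - 1*(-4)))*(-3) = -8*(-2 - ((-3 + 4)*(4 - 5) - 1*(-4)))*(-3) = -8*(-2 - (1*(-1) + 4))*(-3) = -8*(-2 - (-1 + 4))*(-3) = -8*(-2 - 1*3)*(-3) = -8*(-2 - 3)*(-3) = -8*(-5)*(-3) = 40*(-3) = -120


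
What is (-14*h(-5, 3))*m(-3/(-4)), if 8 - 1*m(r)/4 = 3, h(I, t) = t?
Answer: -840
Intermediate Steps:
m(r) = 20 (m(r) = 32 - 4*3 = 32 - 12 = 20)
(-14*h(-5, 3))*m(-3/(-4)) = -14*3*20 = -42*20 = -840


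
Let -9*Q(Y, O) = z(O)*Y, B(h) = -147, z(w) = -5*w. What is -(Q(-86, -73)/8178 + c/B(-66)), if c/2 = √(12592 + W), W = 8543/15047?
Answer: -15695/36801 + 2*√2851111082249/2211909 ≈ 1.1003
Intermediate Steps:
W = 8543/15047 (W = 8543*(1/15047) = 8543/15047 ≈ 0.56775)
Q(Y, O) = 5*O*Y/9 (Q(Y, O) = -(-5*O)*Y/9 = -(-5)*O*Y/9 = 5*O*Y/9)
c = 2*√2851111082249/15047 (c = 2*√(12592 + 8543/15047) = 2*√(189480367/15047) = 2*(√2851111082249/15047) = 2*√2851111082249/15047 ≈ 224.43)
-(Q(-86, -73)/8178 + c/B(-66)) = -(((5/9)*(-73)*(-86))/8178 + (2*√2851111082249/15047)/(-147)) = -((31390/9)*(1/8178) + (2*√2851111082249/15047)*(-1/147)) = -(15695/36801 - 2*√2851111082249/2211909) = -15695/36801 + 2*√2851111082249/2211909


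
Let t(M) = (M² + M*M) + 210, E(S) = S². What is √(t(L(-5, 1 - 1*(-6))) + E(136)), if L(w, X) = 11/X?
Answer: 2*√229209/7 ≈ 136.79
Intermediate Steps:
t(M) = 210 + 2*M² (t(M) = (M² + M²) + 210 = 2*M² + 210 = 210 + 2*M²)
√(t(L(-5, 1 - 1*(-6))) + E(136)) = √((210 + 2*(11/(1 - 1*(-6)))²) + 136²) = √((210 + 2*(11/(1 + 6))²) + 18496) = √((210 + 2*(11/7)²) + 18496) = √((210 + 2*(121/49)) + 18496) = √((210 + 242/49) + 18496) = √(10532/49 + 18496) = √(916836/49) = 2*√229209/7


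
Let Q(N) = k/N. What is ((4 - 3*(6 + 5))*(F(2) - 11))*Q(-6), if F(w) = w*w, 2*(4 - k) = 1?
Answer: -1421/12 ≈ -118.42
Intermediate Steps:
k = 7/2 (k = 4 - 1/2*1 = 4 - 1/2 = 7/2 ≈ 3.5000)
F(w) = w**2
Q(N) = 7/(2*N)
((4 - 3*(6 + 5))*(F(2) - 11))*Q(-6) = ((4 - 3*(6 + 5))*(2**2 - 11))*((7/2)/(-6)) = ((4 - 3*11)*(4 - 11))*((7/2)*(-1/6)) = ((4 - 33)*(-7))*(-7/12) = -29*(-7)*(-7/12) = 203*(-7/12) = -1421/12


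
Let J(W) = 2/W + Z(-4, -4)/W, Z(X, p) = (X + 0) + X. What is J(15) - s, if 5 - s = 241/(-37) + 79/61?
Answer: -119829/11285 ≈ -10.618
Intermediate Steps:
Z(X, p) = 2*X (Z(X, p) = X + X = 2*X)
J(W) = -6/W (J(W) = 2/W + (2*(-4))/W = 2/W - 8/W = -6/W)
s = 23063/2257 (s = 5 - (241/(-37) + 79/61) = 5 - (241*(-1/37) + 79*(1/61)) = 5 - (-241/37 + 79/61) = 5 - 1*(-11778/2257) = 5 + 11778/2257 = 23063/2257 ≈ 10.218)
J(15) - s = -6/15 - 1*23063/2257 = -6*1/15 - 23063/2257 = -⅖ - 23063/2257 = -119829/11285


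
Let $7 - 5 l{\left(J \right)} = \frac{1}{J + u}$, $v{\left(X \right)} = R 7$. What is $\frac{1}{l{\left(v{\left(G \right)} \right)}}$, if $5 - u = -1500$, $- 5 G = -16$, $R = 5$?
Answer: $\frac{7700}{10779} \approx 0.71435$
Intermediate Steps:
$G = \frac{16}{5}$ ($G = \left(- \frac{1}{5}\right) \left(-16\right) = \frac{16}{5} \approx 3.2$)
$v{\left(X \right)} = 35$ ($v{\left(X \right)} = 5 \cdot 7 = 35$)
$u = 1505$ ($u = 5 - -1500 = 5 + 1500 = 1505$)
$l{\left(J \right)} = \frac{7}{5} - \frac{1}{5 \left(1505 + J\right)}$ ($l{\left(J \right)} = \frac{7}{5} - \frac{1}{5 \left(J + 1505\right)} = \frac{7}{5} - \frac{1}{5 \left(1505 + J\right)}$)
$\frac{1}{l{\left(v{\left(G \right)} \right)}} = \frac{1}{\frac{1}{5} \frac{1}{1505 + 35} \left(10534 + 7 \cdot 35\right)} = \frac{1}{\frac{1}{5} \cdot \frac{1}{1540} \left(10534 + 245\right)} = \frac{1}{\frac{1}{5} \cdot \frac{1}{1540} \cdot 10779} = \frac{1}{\frac{10779}{7700}} = \frac{7700}{10779}$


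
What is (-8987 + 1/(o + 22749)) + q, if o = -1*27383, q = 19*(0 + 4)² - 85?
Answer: -40630913/4634 ≈ -8768.0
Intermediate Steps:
q = 219 (q = 19*4² - 85 = 19*16 - 85 = 304 - 85 = 219)
o = -27383
(-8987 + 1/(o + 22749)) + q = (-8987 + 1/(-27383 + 22749)) + 219 = (-8987 + 1/(-4634)) + 219 = (-8987 - 1/4634) + 219 = -41645759/4634 + 219 = -40630913/4634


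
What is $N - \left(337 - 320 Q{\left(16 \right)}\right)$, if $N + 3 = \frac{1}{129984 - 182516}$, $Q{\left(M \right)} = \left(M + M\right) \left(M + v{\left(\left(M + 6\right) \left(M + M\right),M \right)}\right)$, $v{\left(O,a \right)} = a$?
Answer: $\frac{17195824879}{52532} \approx 3.2734 \cdot 10^{5}$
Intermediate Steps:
$Q{\left(M \right)} = 4 M^{2}$ ($Q{\left(M \right)} = \left(M + M\right) \left(M + M\right) = 2 M 2 M = 4 M^{2}$)
$N = - \frac{157597}{52532}$ ($N = -3 + \frac{1}{129984 - 182516} = -3 + \frac{1}{-52532} = -3 - \frac{1}{52532} = - \frac{157597}{52532} \approx -3.0$)
$N - \left(337 - 320 Q{\left(16 \right)}\right) = - \frac{157597}{52532} - \left(337 - 320 \cdot 4 \cdot 16^{2}\right) = - \frac{157597}{52532} - \left(337 - 320 \cdot 4 \cdot 256\right) = - \frac{157597}{52532} - \left(337 - 327680\right) = - \frac{157597}{52532} - -327343 = - \frac{157597}{52532} + 327343 = \frac{17195824879}{52532}$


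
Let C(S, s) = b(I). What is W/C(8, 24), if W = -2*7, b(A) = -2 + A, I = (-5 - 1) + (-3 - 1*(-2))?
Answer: 14/9 ≈ 1.5556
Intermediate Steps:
I = -7 (I = -6 + (-3 + 2) = -6 - 1 = -7)
C(S, s) = -9 (C(S, s) = -2 - 7 = -9)
W = -14
W/C(8, 24) = -14/(-9) = -14*(-1/9) = 14/9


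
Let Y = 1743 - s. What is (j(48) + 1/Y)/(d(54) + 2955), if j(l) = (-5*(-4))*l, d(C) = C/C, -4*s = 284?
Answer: 1741441/5362184 ≈ 0.32476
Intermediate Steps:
s = -71 (s = -1/4*284 = -71)
d(C) = 1
Y = 1814 (Y = 1743 - 1*(-71) = 1743 + 71 = 1814)
j(l) = 20*l
(j(48) + 1/Y)/(d(54) + 2955) = (20*48 + 1/1814)/(1 + 2955) = (960 + 1/1814)/2956 = (1741441/1814)*(1/2956) = 1741441/5362184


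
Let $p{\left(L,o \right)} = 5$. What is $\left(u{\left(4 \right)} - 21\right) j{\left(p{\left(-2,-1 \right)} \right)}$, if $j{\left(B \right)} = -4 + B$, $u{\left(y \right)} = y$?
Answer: $-17$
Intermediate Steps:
$\left(u{\left(4 \right)} - 21\right) j{\left(p{\left(-2,-1 \right)} \right)} = \left(4 - 21\right) \left(-4 + 5\right) = \left(-17\right) 1 = -17$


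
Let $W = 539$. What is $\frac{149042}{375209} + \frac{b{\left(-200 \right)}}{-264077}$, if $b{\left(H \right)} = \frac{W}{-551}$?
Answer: $\frac{1971524648235}{4963210997113} \approx 0.39723$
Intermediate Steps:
$b{\left(H \right)} = - \frac{539}{551}$ ($b{\left(H \right)} = \frac{539}{-551} = 539 \left(- \frac{1}{551}\right) = - \frac{539}{551}$)
$\frac{149042}{375209} + \frac{b{\left(-200 \right)}}{-264077} = \frac{149042}{375209} - \frac{539}{551 \left(-264077\right)} = 149042 \cdot \frac{1}{375209} - - \frac{49}{13227857} = \frac{149042}{375209} + \frac{49}{13227857} = \frac{1971524648235}{4963210997113}$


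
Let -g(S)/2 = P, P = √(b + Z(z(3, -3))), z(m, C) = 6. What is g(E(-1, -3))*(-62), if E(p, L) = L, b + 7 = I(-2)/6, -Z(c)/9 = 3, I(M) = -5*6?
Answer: 124*I*√39 ≈ 774.38*I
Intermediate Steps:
I(M) = -30
Z(c) = -27 (Z(c) = -9*3 = -27)
b = -12 (b = -7 - 30/6 = -7 - 30*⅙ = -7 - 5 = -12)
P = I*√39 (P = √(-12 - 27) = √(-39) = I*√39 ≈ 6.245*I)
g(S) = -2*I*√39
g(E(-1, -3))*(-62) = -2*I*√39*(-62) = 124*I*√39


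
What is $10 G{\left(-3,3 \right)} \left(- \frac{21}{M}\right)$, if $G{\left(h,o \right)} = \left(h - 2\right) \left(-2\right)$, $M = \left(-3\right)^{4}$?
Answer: $- \frac{700}{27} \approx -25.926$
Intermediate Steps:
$M = 81$
$G{\left(h,o \right)} = 4 - 2 h$ ($G{\left(h,o \right)} = \left(-2 + h\right) \left(-2\right) = 4 - 2 h$)
$10 G{\left(-3,3 \right)} \left(- \frac{21}{M}\right) = 10 \left(4 - -6\right) \left(- \frac{21}{81}\right) = 10 \left(4 + 6\right) \left(\left(-21\right) \frac{1}{81}\right) = 10 \cdot 10 \left(- \frac{7}{27}\right) = 100 \left(- \frac{7}{27}\right) = - \frac{700}{27}$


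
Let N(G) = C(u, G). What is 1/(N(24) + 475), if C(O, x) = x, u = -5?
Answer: 1/499 ≈ 0.0020040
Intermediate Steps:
N(G) = G
1/(N(24) + 475) = 1/(24 + 475) = 1/499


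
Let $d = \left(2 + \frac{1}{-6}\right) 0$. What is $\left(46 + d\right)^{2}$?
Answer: $2116$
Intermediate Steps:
$d = 0$ ($d = \left(2 - \frac{1}{6}\right) 0 = \frac{11}{6} \cdot 0 = 0$)
$\left(46 + d\right)^{2} = \left(46 + 0\right)^{2} = 46^{2} = 2116$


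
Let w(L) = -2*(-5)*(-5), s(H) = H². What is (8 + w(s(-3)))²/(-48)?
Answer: -147/4 ≈ -36.750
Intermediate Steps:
w(L) = -50 (w(L) = 10*(-5) = -50)
(8 + w(s(-3)))²/(-48) = (8 - 50)²/(-48) = -1/48*(-42)² = -1/48*1764 = -147/4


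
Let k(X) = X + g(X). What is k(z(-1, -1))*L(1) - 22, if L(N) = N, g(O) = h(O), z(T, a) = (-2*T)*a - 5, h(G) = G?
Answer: -36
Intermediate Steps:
z(T, a) = -5 - 2*T*a (z(T, a) = -2*T*a - 5 = -5 - 2*T*a)
g(O) = O
k(X) = 2*X (k(X) = X + X = 2*X)
k(z(-1, -1))*L(1) - 22 = (2*(-5 - 2*(-1)*(-1)))*1 - 22 = (2*(-5 - 2))*1 - 22 = (2*(-7))*1 - 22 = -14*1 - 22 = -14 - 22 = -36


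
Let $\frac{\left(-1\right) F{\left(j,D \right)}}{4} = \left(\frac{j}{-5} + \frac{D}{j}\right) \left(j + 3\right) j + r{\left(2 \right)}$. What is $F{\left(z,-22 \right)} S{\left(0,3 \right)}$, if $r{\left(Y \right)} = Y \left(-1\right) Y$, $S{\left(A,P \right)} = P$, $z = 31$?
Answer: $\frac{437208}{5} \approx 87442.0$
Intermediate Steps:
$r{\left(Y \right)} = - Y^{2}$ ($r{\left(Y \right)} = - Y Y = - Y^{2}$)
$F{\left(j,D \right)} = 16 - 4 j \left(3 + j\right) \left(- \frac{j}{5} + \frac{D}{j}\right)$ ($F{\left(j,D \right)} = - 4 \left(\left(\frac{j}{-5} + \frac{D}{j}\right) \left(j + 3\right) j - 2^{2}\right) = - 4 \left(\left(j \left(- \frac{1}{5}\right) + \frac{D}{j}\right) \left(3 + j\right) j - 4\right) = - 4 \left(\left(- \frac{j}{5} + \frac{D}{j}\right) \left(3 + j\right) j - 4\right) = - 4 \left(\left(3 + j\right) \left(- \frac{j}{5} + \frac{D}{j}\right) j - 4\right) = - 4 \left(j \left(3 + j\right) \left(- \frac{j}{5} + \frac{D}{j}\right) - 4\right) = - 4 \left(-4 + j \left(3 + j\right) \left(- \frac{j}{5} + \frac{D}{j}\right)\right) = 16 - 4 j \left(3 + j\right) \left(- \frac{j}{5} + \frac{D}{j}\right)$)
$F{\left(z,-22 \right)} S{\left(0,3 \right)} = \left(16 - -264 + \frac{4 \cdot 31^{3}}{5} + \frac{12 \cdot 31^{2}}{5} - \left(-88\right) 31\right) 3 = \left(16 + 264 + \frac{4}{5} \cdot 29791 + \frac{12}{5} \cdot 961 + 2728\right) 3 = \left(16 + 264 + \frac{119164}{5} + \frac{11532}{5} + 2728\right) 3 = \frac{145736}{5} \cdot 3 = \frac{437208}{5}$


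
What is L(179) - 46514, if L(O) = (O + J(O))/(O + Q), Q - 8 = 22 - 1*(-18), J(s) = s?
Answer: -10558320/227 ≈ -46512.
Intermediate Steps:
Q = 48 (Q = 8 + (22 - 1*(-18)) = 8 + (22 + 18) = 8 + 40 = 48)
L(O) = 2*O/(48 + O) (L(O) = (O + O)/(O + 48) = (2*O)/(48 + O) = 2*O/(48 + O))
L(179) - 46514 = 2*179/(48 + 179) - 46514 = 2*179/227 - 46514 = 2*179*(1/227) - 46514 = 358/227 - 46514 = -10558320/227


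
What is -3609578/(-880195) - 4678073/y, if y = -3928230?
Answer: 731874762047/138304336194 ≈ 5.2918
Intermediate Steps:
-3609578/(-880195) - 4678073/y = -3609578/(-880195) - 4678073/(-3928230) = -3609578*(-1/880195) - 4678073*(-1/3928230) = 3609578/880195 + 4678073/3928230 = 731874762047/138304336194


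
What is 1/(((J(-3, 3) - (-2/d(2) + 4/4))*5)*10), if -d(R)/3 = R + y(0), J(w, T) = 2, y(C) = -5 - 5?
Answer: 6/325 ≈ 0.018462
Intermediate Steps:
y(C) = -10
d(R) = 30 - 3*R (d(R) = -3*(R - 10) = -3*(-10 + R) = 30 - 3*R)
1/(((J(-3, 3) - (-2/d(2) + 4/4))*5)*10) = 1/(((2 - (-2/(30 - 3*2) + 4/4))*5)*10) = 1/(((2 - (-2/(30 - 6) + 4*(1/4)))*5)*10) = 1/(((2 - (-2/24 + 1))*5)*10) = 1/(((2 - (-2*1/24 + 1))*5)*10) = 1/(((2 - (-1/12 + 1))*5)*10) = 1/(((2 - 1*11/12)*5)*10) = 1/(((2 - 11/12)*5)*10) = 1/(((13/12)*5)*10) = 1/((65/12)*10) = 1/(325/6) = 6/325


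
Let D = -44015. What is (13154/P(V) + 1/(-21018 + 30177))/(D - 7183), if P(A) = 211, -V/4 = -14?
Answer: -120477697/98942643702 ≈ -0.0012177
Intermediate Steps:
V = 56 (V = -4*(-14) = 56)
(13154/P(V) + 1/(-21018 + 30177))/(D - 7183) = (13154/211 + 1/(-21018 + 30177))/(-44015 - 7183) = (13154*(1/211) + 1/9159)/(-51198) = (13154/211 + 1/9159)*(-1/51198) = (120477697/1932549)*(-1/51198) = -120477697/98942643702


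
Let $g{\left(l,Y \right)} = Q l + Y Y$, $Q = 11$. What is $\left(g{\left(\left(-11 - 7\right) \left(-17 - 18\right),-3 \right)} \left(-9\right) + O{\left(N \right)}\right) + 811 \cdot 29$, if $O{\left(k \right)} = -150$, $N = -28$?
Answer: $-39082$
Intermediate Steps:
$g{\left(l,Y \right)} = Y^{2} + 11 l$ ($g{\left(l,Y \right)} = 11 l + Y Y = 11 l + Y^{2} = Y^{2} + 11 l$)
$\left(g{\left(\left(-11 - 7\right) \left(-17 - 18\right),-3 \right)} \left(-9\right) + O{\left(N \right)}\right) + 811 \cdot 29 = \left(\left(\left(-3\right)^{2} + 11 \left(-11 - 7\right) \left(-17 - 18\right)\right) \left(-9\right) - 150\right) + 811 \cdot 29 = \left(\left(9 + 11 \left(\left(-18\right) \left(-35\right)\right)\right) \left(-9\right) - 150\right) + 23519 = \left(\left(9 + 11 \cdot 630\right) \left(-9\right) - 150\right) + 23519 = \left(\left(9 + 6930\right) \left(-9\right) - 150\right) + 23519 = \left(6939 \left(-9\right) - 150\right) + 23519 = \left(-62451 - 150\right) + 23519 = -62601 + 23519 = -39082$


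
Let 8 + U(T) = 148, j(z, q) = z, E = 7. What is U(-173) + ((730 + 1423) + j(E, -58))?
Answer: 2300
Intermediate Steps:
U(T) = 140 (U(T) = -8 + 148 = 140)
U(-173) + ((730 + 1423) + j(E, -58)) = 140 + ((730 + 1423) + 7) = 140 + (2153 + 7) = 140 + 2160 = 2300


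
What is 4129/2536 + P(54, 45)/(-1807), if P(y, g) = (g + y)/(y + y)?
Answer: 22376335/13747656 ≈ 1.6276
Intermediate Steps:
P(y, g) = (g + y)/(2*y) (P(y, g) = (g + y)/((2*y)) = (g + y)*(1/(2*y)) = (g + y)/(2*y))
4129/2536 + P(54, 45)/(-1807) = 4129/2536 + ((½)*(45 + 54)/54)/(-1807) = 4129*(1/2536) + ((½)*(1/54)*99)*(-1/1807) = 4129/2536 + (11/12)*(-1/1807) = 4129/2536 - 11/21684 = 22376335/13747656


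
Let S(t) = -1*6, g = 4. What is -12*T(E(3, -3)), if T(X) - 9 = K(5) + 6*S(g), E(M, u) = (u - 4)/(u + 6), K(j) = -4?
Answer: 372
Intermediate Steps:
S(t) = -6
E(M, u) = (-4 + u)/(6 + u)
T(X) = -31 (T(X) = 9 + (-4 + 6*(-6)) = 9 + (-4 - 36) = 9 - 40 = -31)
-12*T(E(3, -3)) = -12*(-31) = 372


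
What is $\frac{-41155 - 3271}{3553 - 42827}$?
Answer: $\frac{22213}{19637} \approx 1.1312$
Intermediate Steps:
$\frac{-41155 - 3271}{3553 - 42827} = \frac{-41155 + \left(-5832 + 2561\right)}{-39274} = \left(-41155 - 3271\right) \left(- \frac{1}{39274}\right) = \left(-44426\right) \left(- \frac{1}{39274}\right) = \frac{22213}{19637}$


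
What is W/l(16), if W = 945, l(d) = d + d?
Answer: 945/32 ≈ 29.531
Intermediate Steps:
l(d) = 2*d
W/l(16) = 945/((2*16)) = 945/32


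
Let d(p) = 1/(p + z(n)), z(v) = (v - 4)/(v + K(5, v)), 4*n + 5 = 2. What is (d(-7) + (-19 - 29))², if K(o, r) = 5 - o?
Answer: 9801/4 ≈ 2450.3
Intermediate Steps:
n = -¾ (n = -5/4 + (¼)*2 = -5/4 + ½ = -¾ ≈ -0.75000)
z(v) = (-4 + v)/v (z(v) = (v - 4)/(v + (5 - 1*5)) = (-4 + v)/(v + (5 - 5)) = (-4 + v)/(v + 0) = (-4 + v)/v)
d(p) = 1/(19/3 + p) (d(p) = 1/(p + (-4 - ¾)/(-¾)) = 1/(p - 4/3*(-19/4)) = 1/(p + 19/3) = 1/(19/3 + p))
(d(-7) + (-19 - 29))² = (3/(19 + 3*(-7)) + (-19 - 29))² = (3/(19 - 21) - 48)² = (3/(-2) - 48)² = (3*(-½) - 48)² = (-3/2 - 48)² = (-99/2)² = 9801/4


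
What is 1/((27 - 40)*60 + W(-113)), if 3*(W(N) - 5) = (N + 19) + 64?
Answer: -1/785 ≈ -0.0012739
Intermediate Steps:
W(N) = 98/3 + N/3 (W(N) = 5 + ((N + 19) + 64)/3 = 5 + ((19 + N) + 64)/3 = 5 + (83 + N)/3 = 5 + (83/3 + N/3) = 98/3 + N/3)
1/((27 - 40)*60 + W(-113)) = 1/((27 - 40)*60 + (98/3 + (1/3)*(-113))) = 1/(-13*60 + (98/3 - 113/3)) = 1/(-780 - 5) = 1/(-785) = -1/785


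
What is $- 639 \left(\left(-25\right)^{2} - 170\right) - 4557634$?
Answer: $-4848379$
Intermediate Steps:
$- 639 \left(\left(-25\right)^{2} - 170\right) - 4557634 = - 639 \left(625 - 170\right) - 4557634 = \left(-639\right) 455 - 4557634 = -290745 - 4557634 = -4848379$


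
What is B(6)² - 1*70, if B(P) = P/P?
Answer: -69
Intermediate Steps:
B(P) = 1
B(6)² - 1*70 = 1² - 1*70 = 1 - 70 = -69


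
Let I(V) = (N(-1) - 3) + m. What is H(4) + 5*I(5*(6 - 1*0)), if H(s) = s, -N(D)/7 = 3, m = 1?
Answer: -111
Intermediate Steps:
N(D) = -21 (N(D) = -7*3 = -21)
I(V) = -23 (I(V) = (-21 - 3) + 1 = -24 + 1 = -23)
H(4) + 5*I(5*(6 - 1*0)) = 4 + 5*(-23) = 4 - 115 = -111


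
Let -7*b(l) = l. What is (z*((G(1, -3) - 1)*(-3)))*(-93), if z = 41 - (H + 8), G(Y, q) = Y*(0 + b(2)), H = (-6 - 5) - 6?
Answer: -125550/7 ≈ -17936.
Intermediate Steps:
b(l) = -l/7
H = -17 (H = -11 - 6 = -17)
G(Y, q) = -2*Y/7 (G(Y, q) = Y*(0 - ⅐*2) = Y*(0 - 2/7) = Y*(-2/7) = -2*Y/7)
z = 50 (z = 41 - (-17 + 8) = 41 - 1*(-9) = 41 + 9 = 50)
(z*((G(1, -3) - 1)*(-3)))*(-93) = (50*((-2/7*1 - 1)*(-3)))*(-93) = (50*((-2/7 - 1)*(-3)))*(-93) = (50*(-9/7*(-3)))*(-93) = (50*(27/7))*(-93) = (1350/7)*(-93) = -125550/7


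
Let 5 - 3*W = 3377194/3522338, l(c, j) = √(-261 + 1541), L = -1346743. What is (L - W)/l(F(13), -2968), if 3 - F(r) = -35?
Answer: -2371844394983*√5/140893520 ≈ -37643.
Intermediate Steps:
F(r) = 38 (F(r) = 3 - 1*(-35) = 3 + 35 = 38)
l(c, j) = 16*√5 (l(c, j) = √1280 = 16*√5)
W = 2372416/1761169 (W = 5/3 - 3377194/(3*3522338) = 5/3 - ⅓*1688597/1761169 = 5/3 - 1688597/5283507 = 2372416/1761169 ≈ 1.3471)
(L - W)/l(F(13), -2968) = (-1346743 - 1*2372416/1761169)/((16*√5)) = (-1346743 - 2372416/1761169)*(√5/80) = -2371844394983*√5/140893520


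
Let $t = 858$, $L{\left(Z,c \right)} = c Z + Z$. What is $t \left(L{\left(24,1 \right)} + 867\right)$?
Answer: $785070$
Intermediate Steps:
$L{\left(Z,c \right)} = Z + Z c$ ($L{\left(Z,c \right)} = Z c + Z = Z + Z c$)
$t \left(L{\left(24,1 \right)} + 867\right) = 858 \left(24 \left(1 + 1\right) + 867\right) = 858 \left(24 \cdot 2 + 867\right) = 858 \left(48 + 867\right) = 858 \cdot 915 = 785070$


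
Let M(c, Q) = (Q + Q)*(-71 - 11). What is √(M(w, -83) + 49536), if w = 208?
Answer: 2*√15787 ≈ 251.29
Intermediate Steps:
M(c, Q) = -164*Q (M(c, Q) = (2*Q)*(-82) = -164*Q)
√(M(w, -83) + 49536) = √(-164*(-83) + 49536) = √(13612 + 49536) = √63148 = 2*√15787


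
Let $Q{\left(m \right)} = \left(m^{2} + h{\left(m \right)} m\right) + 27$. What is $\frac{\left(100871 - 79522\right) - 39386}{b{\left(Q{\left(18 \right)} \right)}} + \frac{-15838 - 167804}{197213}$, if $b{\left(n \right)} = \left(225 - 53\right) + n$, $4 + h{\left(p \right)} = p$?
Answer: $- \frac{3699453431}{152840075} \approx -24.205$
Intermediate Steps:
$h{\left(p \right)} = -4 + p$
$Q{\left(m \right)} = 27 + m^{2} + m \left(-4 + m\right)$ ($Q{\left(m \right)} = \left(m^{2} + \left(-4 + m\right) m\right) + 27 = \left(m^{2} + m \left(-4 + m\right)\right) + 27 = 27 + m^{2} + m \left(-4 + m\right)$)
$b{\left(n \right)} = 172 + n$
$\frac{\left(100871 - 79522\right) - 39386}{b{\left(Q{\left(18 \right)} \right)}} + \frac{-15838 - 167804}{197213} = \frac{\left(100871 - 79522\right) - 39386}{172 + \left(27 + 18^{2} + 18 \left(-4 + 18\right)\right)} + \frac{-15838 - 167804}{197213} = \frac{21349 - 39386}{172 + \left(27 + 324 + 18 \cdot 14\right)} - \frac{183642}{197213} = - \frac{18037}{172 + \left(27 + 324 + 252\right)} - \frac{183642}{197213} = - \frac{18037}{172 + 603} - \frac{183642}{197213} = - \frac{18037}{775} - \frac{183642}{197213} = - \frac{3699453431}{152840075}$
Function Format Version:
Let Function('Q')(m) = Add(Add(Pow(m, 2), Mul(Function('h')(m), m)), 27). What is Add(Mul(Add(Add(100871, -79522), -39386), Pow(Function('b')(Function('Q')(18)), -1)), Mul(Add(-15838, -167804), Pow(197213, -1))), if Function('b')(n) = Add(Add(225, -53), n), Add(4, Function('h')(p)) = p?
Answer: Rational(-3699453431, 152840075) ≈ -24.205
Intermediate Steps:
Function('h')(p) = Add(-4, p)
Function('Q')(m) = Add(27, Pow(m, 2), Mul(m, Add(-4, m))) (Function('Q')(m) = Add(Add(Pow(m, 2), Mul(Add(-4, m), m)), 27) = Add(Add(Pow(m, 2), Mul(m, Add(-4, m))), 27) = Add(27, Pow(m, 2), Mul(m, Add(-4, m))))
Function('b')(n) = Add(172, n)
Add(Mul(Add(Add(100871, -79522), -39386), Pow(Function('b')(Function('Q')(18)), -1)), Mul(Add(-15838, -167804), Pow(197213, -1))) = Add(Mul(Add(Add(100871, -79522), -39386), Pow(Add(172, Add(27, Pow(18, 2), Mul(18, Add(-4, 18)))), -1)), Mul(Add(-15838, -167804), Pow(197213, -1))) = Add(Mul(Add(21349, -39386), Pow(Add(172, Add(27, 324, Mul(18, 14))), -1)), Mul(-183642, Rational(1, 197213))) = Add(Mul(-18037, Pow(Add(172, Add(27, 324, 252)), -1)), Rational(-183642, 197213)) = Add(Mul(-18037, Pow(Add(172, 603), -1)), Rational(-183642, 197213)) = Add(Mul(-18037, Pow(775, -1)), Rational(-183642, 197213)) = Add(Mul(-18037, Rational(1, 775)), Rational(-183642, 197213)) = Add(Rational(-18037, 775), Rational(-183642, 197213)) = Rational(-3699453431, 152840075)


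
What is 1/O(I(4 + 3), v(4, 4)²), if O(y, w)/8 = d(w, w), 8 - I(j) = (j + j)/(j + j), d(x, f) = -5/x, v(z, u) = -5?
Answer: -5/8 ≈ -0.62500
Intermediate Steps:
I(j) = 7 (I(j) = 8 - (j + j)/(j + j) = 8 - 2*j/(2*j) = 8 - 2*j*1/(2*j) = 8 - 1*1 = 8 - 1 = 7)
O(y, w) = -40/w (O(y, w) = 8*(-5/w) = -40/w)
1/O(I(4 + 3), v(4, 4)²) = 1/(-40/((-5)²)) = 1/(-40/25) = 1/(-40*1/25) = 1/(-8/5) = -5/8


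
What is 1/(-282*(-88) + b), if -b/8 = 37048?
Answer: -1/271568 ≈ -3.6823e-6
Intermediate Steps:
b = -296384 (b = -8*37048 = -296384)
1/(-282*(-88) + b) = 1/(-282*(-88) - 296384) = 1/(24816 - 296384) = 1/(-271568) = -1/271568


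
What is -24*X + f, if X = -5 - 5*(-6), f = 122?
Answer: -478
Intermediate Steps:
X = 25 (X = -5 + 30 = 25)
-24*X + f = -24*25 + 122 = -600 + 122 = -478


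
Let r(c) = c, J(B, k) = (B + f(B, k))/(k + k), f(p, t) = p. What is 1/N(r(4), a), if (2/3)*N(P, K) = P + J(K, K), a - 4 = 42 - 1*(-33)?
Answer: 2/15 ≈ 0.13333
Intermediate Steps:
a = 79 (a = 4 + (42 - 1*(-33)) = 4 + (42 + 33) = 4 + 75 = 79)
J(B, k) = B/k (J(B, k) = (B + B)/(k + k) = (2*B)/((2*k)) = (2*B)*(1/(2*k)) = B/k)
N(P, K) = 3/2 + 3*P/2 (N(P, K) = 3*(P + K/K)/2 = 3*(P + 1)/2 = 3*(1 + P)/2 = 3/2 + 3*P/2)
1/N(r(4), a) = 1/(3/2 + (3/2)*4) = 1/(3/2 + 6) = 1/(15/2) = 2/15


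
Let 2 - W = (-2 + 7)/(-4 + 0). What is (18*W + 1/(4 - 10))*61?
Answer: 10675/3 ≈ 3558.3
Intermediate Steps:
W = 13/4 (W = 2 - (-2 + 7)/(-4 + 0) = 2 - 5/(-4) = 2 - 5*(-1)/4 = 2 - 1*(-5/4) = 2 + 5/4 = 13/4 ≈ 3.2500)
(18*W + 1/(4 - 10))*61 = (18*(13/4) + 1/(4 - 10))*61 = (117/2 + 1/(-6))*61 = (117/2 - ⅙)*61 = (175/3)*61 = 10675/3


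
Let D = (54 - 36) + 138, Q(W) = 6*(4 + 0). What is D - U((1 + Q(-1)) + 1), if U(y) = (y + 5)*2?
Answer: 94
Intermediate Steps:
Q(W) = 24 (Q(W) = 6*4 = 24)
U(y) = 10 + 2*y (U(y) = (5 + y)*2 = 10 + 2*y)
D = 156 (D = 18 + 138 = 156)
D - U((1 + Q(-1)) + 1) = 156 - (10 + 2*((1 + 24) + 1)) = 156 - (10 + 2*(25 + 1)) = 156 - (10 + 2*26) = 156 - (10 + 52) = 156 - 1*62 = 156 - 62 = 94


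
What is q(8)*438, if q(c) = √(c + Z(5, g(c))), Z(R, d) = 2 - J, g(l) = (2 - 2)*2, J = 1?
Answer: 1314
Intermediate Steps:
g(l) = 0 (g(l) = 0*2 = 0)
Z(R, d) = 1 (Z(R, d) = 2 - 1*1 = 2 - 1 = 1)
q(c) = √(1 + c) (q(c) = √(c + 1) = √(1 + c))
q(8)*438 = √(1 + 8)*438 = √9*438 = 3*438 = 1314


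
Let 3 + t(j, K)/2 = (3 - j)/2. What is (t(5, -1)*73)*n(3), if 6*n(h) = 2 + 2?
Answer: -1168/3 ≈ -389.33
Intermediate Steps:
n(h) = 2/3 (n(h) = (2 + 2)/6 = (1/6)*4 = 2/3)
t(j, K) = -3 - j (t(j, K) = -6 + 2*((3 - j)/2) = -6 + 2*((3 - j)*(1/2)) = -6 + 2*(3/2 - j/2) = -6 + (3 - j) = -3 - j)
(t(5, -1)*73)*n(3) = ((-3 - 1*5)*73)*(2/3) = ((-3 - 5)*73)*(2/3) = -8*73*(2/3) = -584*2/3 = -1168/3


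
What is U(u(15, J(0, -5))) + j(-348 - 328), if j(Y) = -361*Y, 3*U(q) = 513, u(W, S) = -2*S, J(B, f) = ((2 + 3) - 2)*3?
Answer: 244207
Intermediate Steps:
J(B, f) = 9 (J(B, f) = (5 - 2)*3 = 3*3 = 9)
U(q) = 171 (U(q) = (1/3)*513 = 171)
U(u(15, J(0, -5))) + j(-348 - 328) = 171 - 361*(-348 - 328) = 171 - 361*(-676) = 171 + 244036 = 244207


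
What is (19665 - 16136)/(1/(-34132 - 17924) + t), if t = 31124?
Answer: 183705624/1620190943 ≈ 0.11339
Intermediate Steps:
(19665 - 16136)/(1/(-34132 - 17924) + t) = (19665 - 16136)/(1/(-34132 - 17924) + 31124) = 3529/(1/(-52056) + 31124) = 3529/(-1/52056 + 31124) = 3529/(1620190943/52056) = 3529*(52056/1620190943) = 183705624/1620190943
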